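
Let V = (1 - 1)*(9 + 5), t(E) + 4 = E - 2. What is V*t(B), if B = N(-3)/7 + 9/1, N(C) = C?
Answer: 0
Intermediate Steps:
B = 60/7 (B = -3/7 + 9/1 = -3*1/7 + 9*1 = -3/7 + 9 = 60/7 ≈ 8.5714)
t(E) = -6 + E (t(E) = -4 + (E - 2) = -4 + (-2 + E) = -6 + E)
V = 0 (V = 0*14 = 0)
V*t(B) = 0*(-6 + 60/7) = 0*(18/7) = 0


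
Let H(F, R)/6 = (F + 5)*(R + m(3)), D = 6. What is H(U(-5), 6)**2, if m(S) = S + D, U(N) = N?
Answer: 0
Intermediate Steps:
m(S) = 6 + S (m(S) = S + 6 = 6 + S)
H(F, R) = 6*(5 + F)*(9 + R) (H(F, R) = 6*((F + 5)*(R + (6 + 3))) = 6*((5 + F)*(R + 9)) = 6*((5 + F)*(9 + R)) = 6*(5 + F)*(9 + R))
H(U(-5), 6)**2 = (270 + 30*6 + 54*(-5) + 6*(-5)*6)**2 = (270 + 180 - 270 - 180)**2 = 0**2 = 0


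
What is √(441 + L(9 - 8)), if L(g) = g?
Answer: √442 ≈ 21.024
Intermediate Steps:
√(441 + L(9 - 8)) = √(441 + (9 - 8)) = √(441 + 1) = √442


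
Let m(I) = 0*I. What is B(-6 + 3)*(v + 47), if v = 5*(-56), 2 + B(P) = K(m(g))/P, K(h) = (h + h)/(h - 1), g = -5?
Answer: 466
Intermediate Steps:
m(I) = 0
K(h) = 2*h/(-1 + h) (K(h) = (2*h)/(-1 + h) = 2*h/(-1 + h))
B(P) = -2 (B(P) = -2 + (2*0/(-1 + 0))/P = -2 + (2*0/(-1))/P = -2 + (2*0*(-1))/P = -2 + 0/P = -2 + 0 = -2)
v = -280
B(-6 + 3)*(v + 47) = -2*(-280 + 47) = -2*(-233) = 466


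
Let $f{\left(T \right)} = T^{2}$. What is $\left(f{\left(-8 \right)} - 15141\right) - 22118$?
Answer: $-37195$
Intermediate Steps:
$\left(f{\left(-8 \right)} - 15141\right) - 22118 = \left(\left(-8\right)^{2} - 15141\right) - 22118 = \left(64 - 15141\right) - 22118 = -15077 - 22118 = -37195$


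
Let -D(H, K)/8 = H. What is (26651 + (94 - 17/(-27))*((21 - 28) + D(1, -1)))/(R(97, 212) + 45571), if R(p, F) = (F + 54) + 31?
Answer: 56771/103203 ≈ 0.55009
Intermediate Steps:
D(H, K) = -8*H
R(p, F) = 85 + F (R(p, F) = (54 + F) + 31 = 85 + F)
(26651 + (94 - 17/(-27))*((21 - 28) + D(1, -1)))/(R(97, 212) + 45571) = (26651 + (94 - 17/(-27))*((21 - 28) - 8*1))/((85 + 212) + 45571) = (26651 + (94 - 17*(-1/27))*(-7 - 8))/(297 + 45571) = (26651 + (94 + 17/27)*(-15))/45868 = (26651 + (2555/27)*(-15))*(1/45868) = (26651 - 12775/9)*(1/45868) = (227084/9)*(1/45868) = 56771/103203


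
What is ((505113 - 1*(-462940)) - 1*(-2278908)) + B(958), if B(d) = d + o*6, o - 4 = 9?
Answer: 3247997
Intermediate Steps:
o = 13 (o = 4 + 9 = 13)
B(d) = 78 + d (B(d) = d + 13*6 = d + 78 = 78 + d)
((505113 - 1*(-462940)) - 1*(-2278908)) + B(958) = ((505113 - 1*(-462940)) - 1*(-2278908)) + (78 + 958) = ((505113 + 462940) + 2278908) + 1036 = (968053 + 2278908) + 1036 = 3246961 + 1036 = 3247997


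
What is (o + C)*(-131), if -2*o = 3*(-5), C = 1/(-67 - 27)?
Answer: -46112/47 ≈ -981.11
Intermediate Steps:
C = -1/94 (C = 1/(-94) = -1/94 ≈ -0.010638)
o = 15/2 (o = -3*(-5)/2 = -1/2*(-15) = 15/2 ≈ 7.5000)
(o + C)*(-131) = (15/2 - 1/94)*(-131) = (352/47)*(-131) = -46112/47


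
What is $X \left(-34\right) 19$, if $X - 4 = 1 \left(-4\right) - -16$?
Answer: $-10336$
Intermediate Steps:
$X = 16$ ($X = 4 + \left(1 \left(-4\right) - -16\right) = 4 + \left(-4 + 16\right) = 4 + 12 = 16$)
$X \left(-34\right) 19 = 16 \left(-34\right) 19 = \left(-544\right) 19 = -10336$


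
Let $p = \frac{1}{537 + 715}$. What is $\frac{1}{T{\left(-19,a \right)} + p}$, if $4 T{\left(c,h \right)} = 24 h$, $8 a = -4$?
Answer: $- \frac{1252}{3755} \approx -0.33342$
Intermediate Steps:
$a = - \frac{1}{2}$ ($a = \frac{1}{8} \left(-4\right) = - \frac{1}{2} \approx -0.5$)
$p = \frac{1}{1252} \approx 0.00079872$
$T{\left(c,h \right)} = 6 h$ ($T{\left(c,h \right)} = \frac{24 h}{4} = 6 h$)
$\frac{1}{T{\left(-19,a \right)} + p} = \frac{1}{6 \left(- \frac{1}{2}\right) + \frac{1}{1252}} = \frac{1}{-3 + \frac{1}{1252}} = \frac{1}{- \frac{3755}{1252}} = - \frac{1252}{3755}$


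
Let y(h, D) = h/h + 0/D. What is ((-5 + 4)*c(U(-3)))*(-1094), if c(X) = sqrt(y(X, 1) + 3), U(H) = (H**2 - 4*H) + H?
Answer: 2188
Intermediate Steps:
U(H) = H**2 - 3*H
y(h, D) = 1 (y(h, D) = 1 + 0 = 1)
c(X) = 2 (c(X) = sqrt(1 + 3) = sqrt(4) = 2)
((-5 + 4)*c(U(-3)))*(-1094) = ((-5 + 4)*2)*(-1094) = -1*2*(-1094) = -2*(-1094) = 2188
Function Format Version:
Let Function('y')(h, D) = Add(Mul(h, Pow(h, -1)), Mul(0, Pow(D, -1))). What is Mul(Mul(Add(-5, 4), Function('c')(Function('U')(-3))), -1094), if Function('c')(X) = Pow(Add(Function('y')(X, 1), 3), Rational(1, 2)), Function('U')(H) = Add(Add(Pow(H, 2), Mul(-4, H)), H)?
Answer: 2188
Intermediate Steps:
Function('U')(H) = Add(Pow(H, 2), Mul(-3, H))
Function('y')(h, D) = 1 (Function('y')(h, D) = Add(1, 0) = 1)
Function('c')(X) = 2 (Function('c')(X) = Pow(Add(1, 3), Rational(1, 2)) = Pow(4, Rational(1, 2)) = 2)
Mul(Mul(Add(-5, 4), Function('c')(Function('U')(-3))), -1094) = Mul(Mul(Add(-5, 4), 2), -1094) = Mul(Mul(-1, 2), -1094) = Mul(-2, -1094) = 2188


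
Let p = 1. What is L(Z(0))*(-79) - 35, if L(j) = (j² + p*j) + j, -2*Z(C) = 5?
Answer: -535/4 ≈ -133.75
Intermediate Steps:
Z(C) = -5/2 (Z(C) = -½*5 = -5/2)
L(j) = j² + 2*j (L(j) = (j² + 1*j) + j = (j² + j) + j = (j + j²) + j = j² + 2*j)
L(Z(0))*(-79) - 35 = -5*(2 - 5/2)/2*(-79) - 35 = -5/2*(-½)*(-79) - 35 = (5/4)*(-79) - 35 = -395/4 - 35 = -535/4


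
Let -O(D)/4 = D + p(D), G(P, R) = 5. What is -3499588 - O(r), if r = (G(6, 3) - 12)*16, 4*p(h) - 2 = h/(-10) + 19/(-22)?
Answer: -385002603/110 ≈ -3.5000e+6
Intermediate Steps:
p(h) = 25/88 - h/40 (p(h) = 1/2 + (h/(-10) + 19/(-22))/4 = 1/2 + (h*(-1/10) + 19*(-1/22))/4 = 1/2 + (-h/10 - 19/22)/4 = 1/2 + (-19/22 - h/10)/4 = 1/2 + (-19/88 - h/40) = 25/88 - h/40)
r = -112 (r = (5 - 12)*16 = -7*16 = -112)
O(D) = -25/22 - 39*D/10 (O(D) = -4*(D + (25/88 - D/40)) = -4*(25/88 + 39*D/40) = -25/22 - 39*D/10)
-3499588 - O(r) = -3499588 - (-25/22 - 39/10*(-112)) = -3499588 - (-25/22 + 2184/5) = -3499588 - 1*47923/110 = -3499588 - 47923/110 = -385002603/110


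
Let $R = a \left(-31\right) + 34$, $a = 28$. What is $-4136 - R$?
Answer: $-3302$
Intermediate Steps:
$R = -834$ ($R = 28 \left(-31\right) + 34 = -868 + 34 = -834$)
$-4136 - R = -4136 - -834 = -4136 + 834 = -3302$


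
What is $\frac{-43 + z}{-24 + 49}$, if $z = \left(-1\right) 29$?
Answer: $- \frac{72}{25} \approx -2.88$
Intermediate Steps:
$z = -29$
$\frac{-43 + z}{-24 + 49} = \frac{-43 - 29}{-24 + 49} = \frac{1}{25} \left(-72\right) = - \frac{72}{25}$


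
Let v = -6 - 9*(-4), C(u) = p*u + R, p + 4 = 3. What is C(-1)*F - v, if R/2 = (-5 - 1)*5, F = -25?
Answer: 1445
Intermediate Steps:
p = -1 (p = -4 + 3 = -1)
R = -60 (R = 2*((-5 - 1)*5) = 2*(-6*5) = 2*(-30) = -60)
C(u) = -60 - u (C(u) = -u - 60 = -60 - u)
v = 30 (v = -6 + 36 = 30)
C(-1)*F - v = (-60 - 1*(-1))*(-25) - 1*30 = (-60 + 1)*(-25) - 30 = -59*(-25) - 30 = 1475 - 30 = 1445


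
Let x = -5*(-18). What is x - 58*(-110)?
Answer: 6470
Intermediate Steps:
x = 90
x - 58*(-110) = 90 - 58*(-110) = 90 + 6380 = 6470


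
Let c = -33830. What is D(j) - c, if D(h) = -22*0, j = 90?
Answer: 33830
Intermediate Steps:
D(h) = 0
D(j) - c = 0 - 1*(-33830) = 0 + 33830 = 33830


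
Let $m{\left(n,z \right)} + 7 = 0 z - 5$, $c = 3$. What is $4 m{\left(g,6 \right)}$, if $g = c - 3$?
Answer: $-48$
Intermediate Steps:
$g = 0$ ($g = 3 - 3 = 0$)
$m{\left(n,z \right)} = -12$ ($m{\left(n,z \right)} = -7 - \left(5 + 0 z\right) = -7 + \left(0 - 5\right) = -7 - 5 = -12$)
$4 m{\left(g,6 \right)} = 4 \left(-12\right) = -48$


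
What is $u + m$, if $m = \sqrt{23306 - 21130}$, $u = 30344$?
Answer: $30344 + 8 \sqrt{34} \approx 30391.0$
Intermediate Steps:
$m = 8 \sqrt{34}$ ($m = \sqrt{2176} = 8 \sqrt{34} \approx 46.648$)
$u + m = 30344 + 8 \sqrt{34}$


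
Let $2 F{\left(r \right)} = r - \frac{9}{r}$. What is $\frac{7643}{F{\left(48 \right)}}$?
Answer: $\frac{244576}{765} \approx 319.71$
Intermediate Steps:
$F{\left(r \right)} = \frac{r}{2} - \frac{9}{2 r}$ ($F{\left(r \right)} = \frac{r - \frac{9}{r}}{2} = \frac{r}{2} - \frac{9}{2 r}$)
$\frac{7643}{F{\left(48 \right)}} = \frac{7643}{\frac{1}{2} \cdot \frac{1}{48} \left(-9 + 48^{2}\right)} = \frac{7643}{\frac{1}{2} \cdot \frac{1}{48} \left(-9 + 2304\right)} = \frac{7643}{\frac{1}{2} \cdot \frac{1}{48} \cdot 2295} = \frac{7643}{\frac{765}{32}} = 7643 \cdot \frac{32}{765} = \frac{244576}{765}$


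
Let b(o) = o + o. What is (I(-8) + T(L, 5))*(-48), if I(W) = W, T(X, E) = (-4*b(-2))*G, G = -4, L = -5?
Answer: 3456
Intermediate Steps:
b(o) = 2*o
T(X, E) = -64 (T(X, E) = -8*(-2)*(-4) = -4*(-4)*(-4) = 16*(-4) = -64)
(I(-8) + T(L, 5))*(-48) = (-8 - 64)*(-48) = -72*(-48) = 3456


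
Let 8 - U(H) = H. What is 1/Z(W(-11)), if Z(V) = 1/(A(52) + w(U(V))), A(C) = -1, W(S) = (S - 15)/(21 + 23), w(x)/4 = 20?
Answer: 79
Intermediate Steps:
U(H) = 8 - H
w(x) = 80 (w(x) = 4*20 = 80)
W(S) = -15/44 + S/44 (W(S) = (-15 + S)/44 = (-15 + S)*(1/44) = -15/44 + S/44)
Z(V) = 1/79 (Z(V) = 1/(-1 + 80) = 1/79)
1/Z(W(-11)) = 1/(1/79) = 79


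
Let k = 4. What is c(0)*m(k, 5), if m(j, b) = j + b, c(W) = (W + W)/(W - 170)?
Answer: 0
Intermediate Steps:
c(W) = 2*W/(-170 + W) (c(W) = (2*W)/(-170 + W) = 2*W/(-170 + W))
m(j, b) = b + j
c(0)*m(k, 5) = (2*0/(-170 + 0))*(5 + 4) = (2*0/(-170))*9 = (2*0*(-1/170))*9 = 0*9 = 0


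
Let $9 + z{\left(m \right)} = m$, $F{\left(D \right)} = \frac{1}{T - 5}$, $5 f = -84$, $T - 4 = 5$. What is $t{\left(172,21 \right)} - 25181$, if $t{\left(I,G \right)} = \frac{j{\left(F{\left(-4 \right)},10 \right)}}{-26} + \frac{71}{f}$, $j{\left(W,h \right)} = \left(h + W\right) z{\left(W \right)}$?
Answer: $- \frac{219988001}{8736} \approx -25182.0$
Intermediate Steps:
$T = 9$ ($T = 4 + 5 = 9$)
$f = - \frac{84}{5}$ ($f = \frac{1}{5} \left(-84\right) = - \frac{84}{5} \approx -16.8$)
$F{\left(D \right)} = \frac{1}{4}$ ($F{\left(D \right)} = \frac{1}{9 - 5} = \frac{1}{4}$)
$z{\left(m \right)} = -9 + m$
$j{\left(W,h \right)} = \left(-9 + W\right) \left(W + h\right)$ ($j{\left(W,h \right)} = \left(h + W\right) \left(-9 + W\right) = \left(W + h\right) \left(-9 + W\right) = \left(-9 + W\right) \left(W + h\right)$)
$t{\left(I,G \right)} = - \frac{6785}{8736}$ ($t{\left(I,G \right)} = \frac{\left(-9 + \frac{1}{4}\right) \left(\frac{1}{4} + 10\right)}{-26} + \frac{71}{- \frac{84}{5}} = \left(- \frac{35}{4}\right) \frac{41}{4} \left(- \frac{1}{26}\right) + 71 \left(- \frac{5}{84}\right) = \left(- \frac{1435}{16}\right) \left(- \frac{1}{26}\right) - \frac{355}{84} = \frac{1435}{416} - \frac{355}{84} = - \frac{6785}{8736}$)
$t{\left(172,21 \right)} - 25181 = - \frac{6785}{8736} - 25181 = - \frac{219988001}{8736}$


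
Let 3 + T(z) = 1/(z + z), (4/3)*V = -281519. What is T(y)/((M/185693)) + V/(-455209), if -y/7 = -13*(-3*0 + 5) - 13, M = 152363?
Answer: -60425862953758/18934463420691 ≈ -3.1913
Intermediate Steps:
V = -844557/4 (V = (3/4)*(-281519) = -844557/4 ≈ -2.1114e+5)
y = 546 (y = -7*(-13*(-3*0 + 5) - 13) = -7*(-13*(0 + 5) - 13) = -7*(-13*5 - 13) = -7*(-65 - 13) = -7*(-78) = 546)
T(z) = -3 + 1/(2*z) (T(z) = -3 + 1/(z + z) = -3 + 1/(2*z))
T(y)/((M/185693)) + V/(-455209) = (-3 + (1/2)/546)/((152363/185693)) - 844557/4/(-455209) = (-3 + (1/2)*(1/546))/((152363*(1/185693))) - 844557/4*(-1/455209) = (-3 + 1/1092)/(152363/185693) + 844557/1820836 = -3275/1092*185693/152363 + 844557/1820836 = -608144575/166380396 + 844557/1820836 = -60425862953758/18934463420691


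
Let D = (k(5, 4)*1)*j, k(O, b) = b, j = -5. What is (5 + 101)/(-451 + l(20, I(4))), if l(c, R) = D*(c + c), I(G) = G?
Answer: -106/1251 ≈ -0.084732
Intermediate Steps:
D = -20 (D = (4*1)*(-5) = 4*(-5) = -20)
l(c, R) = -40*c (l(c, R) = -20*(c + c) = -40*c)
(5 + 101)/(-451 + l(20, I(4))) = (5 + 101)/(-451 - 40*20) = 106/(-451 - 800) = 106/(-1251) = 106*(-1/1251) = -106/1251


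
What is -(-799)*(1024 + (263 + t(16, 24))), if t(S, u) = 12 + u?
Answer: 1057077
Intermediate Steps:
-(-799)*(1024 + (263 + t(16, 24))) = -(-799)*(1024 + (263 + (12 + 24))) = -(-799)*(1024 + (263 + 36)) = -(-799)*(1024 + 299) = -(-799)*1323 = -1*(-1057077) = 1057077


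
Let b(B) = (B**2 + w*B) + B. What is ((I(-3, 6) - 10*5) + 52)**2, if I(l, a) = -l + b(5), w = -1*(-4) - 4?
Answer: 1225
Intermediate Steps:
w = 0 (w = 4 - 4 = 0)
b(B) = B + B**2 (b(B) = (B**2 + 0*B) + B = (B**2 + 0) + B = B**2 + B = B + B**2)
I(l, a) = 30 - l (I(l, a) = -l + 5*(1 + 5) = -l + 5*6 = -l + 30 = 30 - l)
((I(-3, 6) - 10*5) + 52)**2 = (((30 - 1*(-3)) - 10*5) + 52)**2 = (((30 + 3) - 50) + 52)**2 = ((33 - 50) + 52)**2 = (-17 + 52)**2 = 35**2 = 1225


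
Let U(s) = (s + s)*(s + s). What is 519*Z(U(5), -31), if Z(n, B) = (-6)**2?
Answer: 18684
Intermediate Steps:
U(s) = 4*s**2 (U(s) = (2*s)*(2*s) = 4*s**2)
Z(n, B) = 36
519*Z(U(5), -31) = 519*36 = 18684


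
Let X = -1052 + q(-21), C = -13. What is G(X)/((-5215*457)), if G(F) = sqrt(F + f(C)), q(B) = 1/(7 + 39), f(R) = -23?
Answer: -I*sqrt(2274654)/109629730 ≈ -1.3757e-5*I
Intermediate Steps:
q(B) = 1/46
X = -48391/46 (X = -1052 + 1/46 = -48391/46 ≈ -1052.0)
G(F) = sqrt(-23 + F) (G(F) = sqrt(F - 23) = sqrt(-23 + F))
G(X)/((-5215*457)) = sqrt(-23 - 48391/46)/((-5215*457)) = sqrt(-49449/46)/(-2383255) = (I*sqrt(2274654)/46)*(-1/2383255) = -I*sqrt(2274654)/109629730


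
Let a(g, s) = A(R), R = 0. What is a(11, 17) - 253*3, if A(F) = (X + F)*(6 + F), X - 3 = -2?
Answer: -753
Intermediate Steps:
X = 1 (X = 3 - 2 = 1)
A(F) = (1 + F)*(6 + F)
a(g, s) = 6 (a(g, s) = 6 + 0**2 + 7*0 = 6 + 0 + 0 = 6)
a(11, 17) - 253*3 = 6 - 253*3 = 6 - 759 = -753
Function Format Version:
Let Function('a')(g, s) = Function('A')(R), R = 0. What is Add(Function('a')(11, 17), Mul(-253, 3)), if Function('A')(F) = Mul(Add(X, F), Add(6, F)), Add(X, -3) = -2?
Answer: -753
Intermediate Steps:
X = 1 (X = Add(3, -2) = 1)
Function('A')(F) = Mul(Add(1, F), Add(6, F))
Function('a')(g, s) = 6 (Function('a')(g, s) = Add(6, Pow(0, 2), Mul(7, 0)) = Add(6, 0, 0) = 6)
Add(Function('a')(11, 17), Mul(-253, 3)) = Add(6, Mul(-253, 3)) = Add(6, -759) = -753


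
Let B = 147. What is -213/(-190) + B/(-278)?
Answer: 7821/13205 ≈ 0.59228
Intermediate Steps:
-213/(-190) + B/(-278) = -213/(-190) + 147/(-278) = -213*(-1/190) + 147*(-1/278) = 213/190 - 147/278 = 7821/13205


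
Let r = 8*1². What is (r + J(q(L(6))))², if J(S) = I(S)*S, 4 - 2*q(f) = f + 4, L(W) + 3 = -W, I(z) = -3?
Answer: 121/4 ≈ 30.250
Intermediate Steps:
L(W) = -3 - W
q(f) = -f/2 (q(f) = 2 - (f + 4)/2 = 2 - (4 + f)/2 = 2 + (-2 - f/2) = -f/2)
J(S) = -3*S
r = 8 (r = 8*1 = 8)
(r + J(q(L(6))))² = (8 - (-3)*(-3 - 1*6)/2)² = (8 - (-3)*(-3 - 6)/2)² = (8 - (-3)*(-9)/2)² = (8 - 3*9/2)² = (8 - 27/2)² = (-11/2)² = 121/4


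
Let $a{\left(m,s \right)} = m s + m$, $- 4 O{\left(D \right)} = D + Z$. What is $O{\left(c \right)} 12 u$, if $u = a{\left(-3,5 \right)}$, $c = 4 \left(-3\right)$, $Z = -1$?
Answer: $-702$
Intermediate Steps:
$c = -12$
$O{\left(D \right)} = \frac{1}{4} - \frac{D}{4}$ ($O{\left(D \right)} = - \frac{D - 1}{4} = - \frac{-1 + D}{4} = \frac{1}{4} - \frac{D}{4}$)
$a{\left(m,s \right)} = m + m s$
$u = -18$ ($u = - 3 \left(1 + 5\right) = \left(-3\right) 6 = -18$)
$O{\left(c \right)} 12 u = \left(\frac{1}{4} - -3\right) 12 \left(-18\right) = \left(\frac{1}{4} + 3\right) 12 \left(-18\right) = \frac{13}{4} \cdot 12 \left(-18\right) = 39 \left(-18\right) = -702$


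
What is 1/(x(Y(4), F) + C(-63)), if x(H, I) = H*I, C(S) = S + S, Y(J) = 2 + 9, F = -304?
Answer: -1/3470 ≈ -0.00028818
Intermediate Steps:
Y(J) = 11
C(S) = 2*S
1/(x(Y(4), F) + C(-63)) = 1/(11*(-304) + 2*(-63)) = 1/(-3344 - 126) = 1/(-3470) = -1/3470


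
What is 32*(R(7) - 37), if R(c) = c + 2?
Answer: -896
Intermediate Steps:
R(c) = 2 + c
32*(R(7) - 37) = 32*((2 + 7) - 37) = 32*(9 - 37) = 32*(-28) = -896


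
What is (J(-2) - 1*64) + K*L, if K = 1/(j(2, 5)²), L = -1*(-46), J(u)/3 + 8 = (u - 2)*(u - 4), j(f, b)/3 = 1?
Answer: -98/9 ≈ -10.889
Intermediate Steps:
j(f, b) = 3 (j(f, b) = 3*1 = 3)
J(u) = -24 + 3*(-4 + u)*(-2 + u) (J(u) = -24 + 3*((u - 2)*(u - 4)) = -24 + 3*((-2 + u)*(-4 + u)) = -24 + 3*((-4 + u)*(-2 + u)) = -24 + 3*(-4 + u)*(-2 + u))
L = 46
K = ⅑ (K = 1/(3²) = 1/9 = ⅑ ≈ 0.11111)
(J(-2) - 1*64) + K*L = (3*(-2)*(-6 - 2) - 1*64) + (⅑)*46 = (3*(-2)*(-8) - 64) + 46/9 = (48 - 64) + 46/9 = -16 + 46/9 = -98/9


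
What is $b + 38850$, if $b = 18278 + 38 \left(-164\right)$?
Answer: $50896$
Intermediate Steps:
$b = 12046$ ($b = 18278 - 6232 = 12046$)
$b + 38850 = 12046 + 38850 = 50896$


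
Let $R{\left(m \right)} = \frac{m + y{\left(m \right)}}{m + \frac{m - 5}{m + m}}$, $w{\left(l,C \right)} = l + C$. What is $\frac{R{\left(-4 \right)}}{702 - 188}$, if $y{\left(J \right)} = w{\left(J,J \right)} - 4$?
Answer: $\frac{64}{5911} \approx 0.010827$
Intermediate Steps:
$w{\left(l,C \right)} = C + l$
$y{\left(J \right)} = -4 + 2 J$ ($y{\left(J \right)} = \left(J + J\right) - 4 = 2 J - 4 = -4 + 2 J$)
$R{\left(m \right)} = \frac{-4 + 3 m}{m + \frac{-5 + m}{2 m}}$ ($R{\left(m \right)} = \frac{m + \left(-4 + 2 m\right)}{m + \frac{m - 5}{m + m}} = \frac{-4 + 3 m}{m + \frac{-5 + m}{2 m}}$)
$\frac{R{\left(-4 \right)}}{702 - 188} = \frac{2 \left(-4\right) \frac{1}{-5 - 4 + 2 \left(-4\right)^{2}} \left(-4 + 3 \left(-4\right)\right)}{702 - 188} = \frac{2 \left(-4\right) \frac{1}{-5 - 4 + 2 \cdot 16} \left(-4 - 12\right)}{514} = 2 \left(-4\right) \frac{1}{-5 - 4 + 32} \left(-16\right) \frac{1}{514} = 2 \left(-4\right) \frac{1}{23} \left(-16\right) \frac{1}{514} = \frac{128}{23} \cdot \frac{1}{514} = \frac{64}{5911}$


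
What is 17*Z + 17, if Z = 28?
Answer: 493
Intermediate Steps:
17*Z + 17 = 17*28 + 17 = 476 + 17 = 493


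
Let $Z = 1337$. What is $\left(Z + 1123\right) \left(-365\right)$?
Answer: $-897900$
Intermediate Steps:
$\left(Z + 1123\right) \left(-365\right) = \left(1337 + 1123\right) \left(-365\right) = 2460 \left(-365\right) = -897900$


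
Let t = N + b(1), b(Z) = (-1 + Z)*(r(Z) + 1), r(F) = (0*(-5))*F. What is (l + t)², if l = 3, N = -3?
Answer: 0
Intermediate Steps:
r(F) = 0 (r(F) = 0*F = 0)
b(Z) = -1 + Z (b(Z) = (-1 + Z)*(0 + 1) = (-1 + Z)*1 = -1 + Z)
t = -3 (t = -3 + (-1 + 1) = -3 + 0 = -3)
(l + t)² = (3 - 3)² = 0² = 0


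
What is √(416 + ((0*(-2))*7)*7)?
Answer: 4*√26 ≈ 20.396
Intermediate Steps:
√(416 + ((0*(-2))*7)*7) = √(416 + (0*7)*7) = √(416 + 0*7) = √(416 + 0) = √416 = 4*√26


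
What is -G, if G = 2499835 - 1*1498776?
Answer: -1001059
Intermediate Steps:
G = 1001059 (G = 2499835 - 1498776 = 1001059)
-G = -1*1001059 = -1001059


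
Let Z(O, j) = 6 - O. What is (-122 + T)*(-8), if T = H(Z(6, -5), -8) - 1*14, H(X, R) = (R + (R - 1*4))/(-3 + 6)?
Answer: 3424/3 ≈ 1141.3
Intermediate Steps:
H(X, R) = -4/3 + 2*R/3 (H(X, R) = (R + (R - 4))/3 = (R + (-4 + R))*(1/3) = (-4 + 2*R)*(1/3) = -4/3 + 2*R/3)
T = -62/3 (T = (-4/3 + (2/3)*(-8)) - 1*14 = (-4/3 - 16/3) - 14 = -20/3 - 14 = -62/3 ≈ -20.667)
(-122 + T)*(-8) = (-122 - 62/3)*(-8) = -428/3*(-8) = 3424/3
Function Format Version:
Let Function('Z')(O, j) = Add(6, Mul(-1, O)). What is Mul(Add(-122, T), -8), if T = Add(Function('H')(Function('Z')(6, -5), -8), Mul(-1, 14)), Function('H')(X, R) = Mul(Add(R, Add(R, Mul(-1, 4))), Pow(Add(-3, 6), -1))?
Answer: Rational(3424, 3) ≈ 1141.3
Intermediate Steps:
Function('H')(X, R) = Add(Rational(-4, 3), Mul(Rational(2, 3), R)) (Function('H')(X, R) = Mul(Add(R, Add(R, -4)), Pow(3, -1)) = Mul(Add(R, Add(-4, R)), Rational(1, 3)) = Mul(Add(-4, Mul(2, R)), Rational(1, 3)) = Add(Rational(-4, 3), Mul(Rational(2, 3), R)))
T = Rational(-62, 3) (T = Add(Add(Rational(-4, 3), Mul(Rational(2, 3), -8)), Mul(-1, 14)) = Add(Add(Rational(-4, 3), Rational(-16, 3)), -14) = Add(Rational(-20, 3), -14) = Rational(-62, 3) ≈ -20.667)
Mul(Add(-122, T), -8) = Mul(Add(-122, Rational(-62, 3)), -8) = Mul(Rational(-428, 3), -8) = Rational(3424, 3)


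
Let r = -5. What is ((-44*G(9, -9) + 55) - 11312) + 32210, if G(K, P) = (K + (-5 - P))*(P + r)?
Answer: 28961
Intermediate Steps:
G(K, P) = (-5 + P)*(-5 + K - P) (G(K, P) = (K + (-5 - P))*(P - 5) = (-5 + K - P)*(-5 + P) = (-5 + P)*(-5 + K - P))
((-44*G(9, -9) + 55) - 11312) + 32210 = ((-44*(25 - 1*(-9)**2 - 5*9 + 9*(-9)) + 55) - 11312) + 32210 = ((-44*(25 - 1*81 - 45 - 81) + 55) - 11312) + 32210 = ((-44*(25 - 81 - 45 - 81) + 55) - 11312) + 32210 = ((-44*(-182) + 55) - 11312) + 32210 = ((8008 + 55) - 11312) + 32210 = (8063 - 11312) + 32210 = -3249 + 32210 = 28961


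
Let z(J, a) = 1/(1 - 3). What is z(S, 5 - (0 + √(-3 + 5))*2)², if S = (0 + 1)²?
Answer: ¼ ≈ 0.25000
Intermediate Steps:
S = 1 (S = 1² = 1)
z(J, a) = -½ (z(J, a) = 1/(-2) = -½)
z(S, 5 - (0 + √(-3 + 5))*2)² = (-½)² = ¼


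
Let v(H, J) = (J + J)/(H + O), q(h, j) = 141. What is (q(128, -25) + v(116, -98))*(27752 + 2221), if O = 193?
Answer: 4207181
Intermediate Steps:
v(H, J) = 2*J/(193 + H) (v(H, J) = (J + J)/(H + 193) = (2*J)/(193 + H) = 2*J/(193 + H))
(q(128, -25) + v(116, -98))*(27752 + 2221) = (141 + 2*(-98)/(193 + 116))*(27752 + 2221) = (141 + 2*(-98)/309)*29973 = (141 + 2*(-98)*(1/309))*29973 = (141 - 196/309)*29973 = (43373/309)*29973 = 4207181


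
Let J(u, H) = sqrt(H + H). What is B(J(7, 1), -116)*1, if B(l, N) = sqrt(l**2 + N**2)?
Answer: sqrt(13458) ≈ 116.01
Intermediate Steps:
J(u, H) = sqrt(2)*sqrt(H) (J(u, H) = sqrt(2*H) = sqrt(2)*sqrt(H))
B(l, N) = sqrt(N**2 + l**2)
B(J(7, 1), -116)*1 = sqrt((-116)**2 + (sqrt(2)*sqrt(1))**2)*1 = sqrt(13456 + (sqrt(2)*1)**2)*1 = sqrt(13456 + (sqrt(2))**2)*1 = sqrt(13456 + 2)*1 = sqrt(13458)*1 = sqrt(13458)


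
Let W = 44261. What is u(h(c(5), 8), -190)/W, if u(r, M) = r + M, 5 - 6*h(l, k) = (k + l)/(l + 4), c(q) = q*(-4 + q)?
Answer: -5114/1195047 ≈ -0.0042793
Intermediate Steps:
h(l, k) = 5/6 - (k + l)/(6*(4 + l)) (h(l, k) = 5/6 - (k + l)/(6*(l + 4)) = 5/6 - (k + l)/(6*(4 + l)))
u(r, M) = M + r
u(h(c(5), 8), -190)/W = (-190 + (20 - 1*8 + 4*(5*(-4 + 5)))/(6*(4 + 5*(-4 + 5))))/44261 = (-190 + (20 - 8 + 4*(5*1))/(6*(4 + 5*1)))*(1/44261) = (-190 + (20 - 8 + 4*5)/(6*(4 + 5)))*(1/44261) = (-190 + (1/6)*(20 - 8 + 20)/9)*(1/44261) = (-190 + (1/6)*(1/9)*32)*(1/44261) = (-190 + 16/27)*(1/44261) = -5114/27*1/44261 = -5114/1195047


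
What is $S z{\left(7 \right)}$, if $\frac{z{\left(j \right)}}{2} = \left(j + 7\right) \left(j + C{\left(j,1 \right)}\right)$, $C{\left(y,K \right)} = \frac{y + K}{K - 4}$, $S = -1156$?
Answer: $- \frac{420784}{3} \approx -1.4026 \cdot 10^{5}$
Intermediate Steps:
$C{\left(y,K \right)} = \frac{K + y}{-4 + K}$
$z{\left(j \right)} = 2 \left(7 + j\right) \left(- \frac{1}{3} + \frac{2 j}{3}\right)$ ($z{\left(j \right)} = 2 \left(j + 7\right) \left(j + \frac{1 + j}{-4 + 1}\right) = 2 \left(7 + j\right) \left(j + \frac{1 + j}{-3}\right) = 2 \left(7 + j\right) \left(j - \frac{1 + j}{3}\right) = 2 \left(7 + j\right) \left(j - \left(\frac{1}{3} + \frac{j}{3}\right)\right) = 2 \left(7 + j\right) \left(- \frac{1}{3} + \frac{2 j}{3}\right)$)
$S z{\left(7 \right)} = - 1156 \left(- \frac{14}{3} + \frac{4 \cdot 7^{2}}{3} + \frac{26}{3} \cdot 7\right) = - 1156 \left(- \frac{14}{3} + \frac{4}{3} \cdot 49 + \frac{182}{3}\right) = - 1156 \left(- \frac{14}{3} + \frac{196}{3} + \frac{182}{3}\right) = \left(-1156\right) \frac{364}{3} = - \frac{420784}{3}$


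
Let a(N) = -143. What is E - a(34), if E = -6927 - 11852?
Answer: -18636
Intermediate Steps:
E = -18779
E - a(34) = -18779 - 1*(-143) = -18779 + 143 = -18636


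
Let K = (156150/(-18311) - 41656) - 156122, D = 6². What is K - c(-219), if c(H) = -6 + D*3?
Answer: -3623536830/18311 ≈ -1.9789e+5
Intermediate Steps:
D = 36
c(H) = 102 (c(H) = -6 + 36*3 = -6 + 108 = 102)
K = -3621669108/18311 (K = (156150*(-1/18311) - 41656) - 156122 = (-156150/18311 - 41656) - 156122 = -762919166/18311 - 156122 = -3621669108/18311 ≈ -1.9779e+5)
K - c(-219) = -3621669108/18311 - 1*102 = -3621669108/18311 - 102 = -3623536830/18311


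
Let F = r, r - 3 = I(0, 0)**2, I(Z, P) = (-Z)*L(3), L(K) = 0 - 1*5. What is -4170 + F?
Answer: -4167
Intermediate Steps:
L(K) = -5 (L(K) = 0 - 5 = -5)
I(Z, P) = 5*Z (I(Z, P) = -Z*(-5) = 5*Z)
r = 3 (r = 3 + (5*0)**2 = 3 + 0**2 = 3 + 0 = 3)
F = 3
-4170 + F = -4170 + 3 = -4167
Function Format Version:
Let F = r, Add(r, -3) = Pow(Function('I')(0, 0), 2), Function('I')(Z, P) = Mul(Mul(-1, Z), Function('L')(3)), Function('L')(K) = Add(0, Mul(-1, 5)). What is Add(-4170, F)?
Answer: -4167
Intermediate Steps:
Function('L')(K) = -5 (Function('L')(K) = Add(0, -5) = -5)
Function('I')(Z, P) = Mul(5, Z) (Function('I')(Z, P) = Mul(Mul(-1, Z), -5) = Mul(5, Z))
r = 3 (r = Add(3, Pow(Mul(5, 0), 2)) = Add(3, Pow(0, 2)) = Add(3, 0) = 3)
F = 3
Add(-4170, F) = Add(-4170, 3) = -4167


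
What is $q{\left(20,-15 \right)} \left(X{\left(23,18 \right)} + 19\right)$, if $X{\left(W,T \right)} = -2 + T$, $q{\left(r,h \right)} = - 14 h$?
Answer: $7350$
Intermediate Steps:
$q{\left(20,-15 \right)} \left(X{\left(23,18 \right)} + 19\right) = \left(-14\right) \left(-15\right) \left(\left(-2 + 18\right) + 19\right) = 210 \left(16 + 19\right) = 210 \cdot 35 = 7350$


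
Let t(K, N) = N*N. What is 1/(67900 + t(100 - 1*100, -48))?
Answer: 1/70204 ≈ 1.4244e-5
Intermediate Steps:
t(K, N) = N²
1/(67900 + t(100 - 1*100, -48)) = 1/(67900 + (-48)²) = 1/(67900 + 2304) = 1/70204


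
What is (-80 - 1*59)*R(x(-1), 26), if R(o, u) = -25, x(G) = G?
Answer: 3475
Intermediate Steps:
(-80 - 1*59)*R(x(-1), 26) = (-80 - 1*59)*(-25) = (-80 - 59)*(-25) = -139*(-25) = 3475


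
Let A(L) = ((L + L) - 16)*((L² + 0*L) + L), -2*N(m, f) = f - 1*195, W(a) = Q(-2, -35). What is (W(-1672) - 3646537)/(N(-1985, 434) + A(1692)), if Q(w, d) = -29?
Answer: -663012/1754149907 ≈ -0.00037797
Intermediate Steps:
W(a) = -29
N(m, f) = 195/2 - f/2 (N(m, f) = -(f - 1*195)/2 = -(f - 195)/2 = -(-195 + f)/2 = 195/2 - f/2)
A(L) = (-16 + 2*L)*(L + L²) (A(L) = (2*L - 16)*((L² + 0) + L) = (-16 + 2*L)*(L² + L) = (-16 + 2*L)*(L + L²))
(W(-1672) - 3646537)/(N(-1985, 434) + A(1692)) = (-29 - 3646537)/((195/2 - ½*434) + 2*1692*(-8 + 1692² - 7*1692)) = -3646566/((195/2 - 217) + 2*1692*(-8 + 2862864 - 11844)) = -3646566/(-239/2 + 2*1692*2851012) = -3646566/(-239/2 + 9647824608) = -3646566/19295648977/2 = -3646566*2/19295648977 = -663012/1754149907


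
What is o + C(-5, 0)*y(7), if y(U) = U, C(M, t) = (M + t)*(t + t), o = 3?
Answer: 3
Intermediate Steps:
C(M, t) = 2*t*(M + t) (C(M, t) = (M + t)*(2*t) = 2*t*(M + t))
o + C(-5, 0)*y(7) = 3 + (2*0*(-5 + 0))*7 = 3 + (2*0*(-5))*7 = 3 + 0*7 = 3 + 0 = 3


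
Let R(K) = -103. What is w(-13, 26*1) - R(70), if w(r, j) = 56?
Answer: 159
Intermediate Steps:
w(-13, 26*1) - R(70) = 56 - 1*(-103) = 56 + 103 = 159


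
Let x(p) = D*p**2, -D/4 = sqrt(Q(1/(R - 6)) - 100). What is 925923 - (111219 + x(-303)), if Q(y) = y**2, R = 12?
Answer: 814704 + 61206*I*sqrt(3599) ≈ 8.147e+5 + 3.6718e+6*I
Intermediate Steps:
D = -2*I*sqrt(3599)/3 (D = -4*sqrt((1/(12 - 6))**2 - 100) = -4*sqrt((1/6)**2 - 100) = -4*sqrt(1/36 - 100) = -2*I*sqrt(3599)/3 ≈ -39.994*I)
x(p) = -2*I*sqrt(3599)*p**2/3 (x(p) = (-2*I*sqrt(3599)/3)*p**2 = -2*I*sqrt(3599)*p**2/3)
925923 - (111219 + x(-303)) = 925923 - (111219 - 2/3*I*sqrt(3599)*(-303)**2) = 925923 - (111219 - 2/3*I*sqrt(3599)*91809) = 925923 - (111219 - 61206*I*sqrt(3599)) = 925923 + (-111219 + 61206*I*sqrt(3599)) = 814704 + 61206*I*sqrt(3599)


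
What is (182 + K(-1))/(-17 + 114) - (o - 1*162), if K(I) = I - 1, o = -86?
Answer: 24236/97 ≈ 249.86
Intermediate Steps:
K(I) = -1 + I
(182 + K(-1))/(-17 + 114) - (o - 1*162) = (182 + (-1 - 1))/(-17 + 114) - (-86 - 1*162) = (182 - 2)/97 - (-86 - 162) = 180*(1/97) - 1*(-248) = 180/97 + 248 = 24236/97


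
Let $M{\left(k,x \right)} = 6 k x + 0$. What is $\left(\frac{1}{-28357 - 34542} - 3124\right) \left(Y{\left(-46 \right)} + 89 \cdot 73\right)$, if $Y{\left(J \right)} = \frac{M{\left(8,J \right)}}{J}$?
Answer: $- \frac{1286069441965}{62899} \approx -2.0447 \cdot 10^{7}$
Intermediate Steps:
$M{\left(k,x \right)} = 6 k x$ ($M{\left(k,x \right)} = 6 k x + 0 = 6 k x$)
$Y{\left(J \right)} = 48$ ($Y{\left(J \right)} = \frac{6 \cdot 8 J}{J} = \frac{48 J}{J} = 48$)
$\left(\frac{1}{-28357 - 34542} - 3124\right) \left(Y{\left(-46 \right)} + 89 \cdot 73\right) = \left(\frac{1}{-28357 - 34542} - 3124\right) \left(48 + 89 \cdot 73\right) = \left(\frac{1}{-62899} - 3124\right) \left(48 + 6497\right) = \left(- \frac{1}{62899} - 3124\right) 6545 = \left(- \frac{196496477}{62899}\right) 6545 = - \frac{1286069441965}{62899}$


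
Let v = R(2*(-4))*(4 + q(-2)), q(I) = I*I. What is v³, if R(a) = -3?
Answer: -13824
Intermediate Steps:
q(I) = I²
v = -24 (v = -3*(4 + (-2)²) = -3*(4 + 4) = -3*8 = -24)
v³ = (-24)³ = -13824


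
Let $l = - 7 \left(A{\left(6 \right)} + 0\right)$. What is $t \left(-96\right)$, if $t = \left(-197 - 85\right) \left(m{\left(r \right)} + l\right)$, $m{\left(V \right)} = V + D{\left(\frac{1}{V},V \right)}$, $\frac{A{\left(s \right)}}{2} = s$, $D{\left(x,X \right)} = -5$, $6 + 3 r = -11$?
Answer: $-2562816$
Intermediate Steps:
$r = - \frac{17}{3}$ ($r = -2 + \frac{1}{3} \left(-11\right) = -2 - \frac{11}{3} = - \frac{17}{3} \approx -5.6667$)
$A{\left(s \right)} = 2 s$
$l = -84$ ($l = - 7 \left(2 \cdot 6 + 0\right) = - 7 \left(12 + 0\right) = \left(-7\right) 12 = -84$)
$m{\left(V \right)} = -5 + V$ ($m{\left(V \right)} = V - 5 = -5 + V$)
$t = 26696$ ($t = \left(-197 - 85\right) \left(\left(-5 - \frac{17}{3}\right) - 84\right) = - 282 \left(- \frac{32}{3} - 84\right) = \left(-282\right) \left(- \frac{284}{3}\right) = 26696$)
$t \left(-96\right) = 26696 \left(-96\right) = -2562816$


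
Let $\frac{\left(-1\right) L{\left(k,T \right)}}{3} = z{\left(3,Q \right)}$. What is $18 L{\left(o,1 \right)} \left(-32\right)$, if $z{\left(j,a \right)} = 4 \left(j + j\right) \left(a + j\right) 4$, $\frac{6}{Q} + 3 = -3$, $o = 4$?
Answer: $331776$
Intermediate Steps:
$Q = -1$ ($Q = \frac{6}{-3 - 3} = \frac{6}{-6} = 6 \left(- \frac{1}{6}\right) = -1$)
$z{\left(j,a \right)} = 32 j \left(a + j\right)$ ($z{\left(j,a \right)} = 4 \cdot 2 j \left(a + j\right) 4 = 8 j \left(a + j\right) 4 = 32 j \left(a + j\right)$)
$L{\left(k,T \right)} = -576$ ($L{\left(k,T \right)} = - 3 \cdot 32 \cdot 3 \left(-1 + 3\right) = - 3 \cdot 32 \cdot 3 \cdot 2 = \left(-3\right) 192 = -576$)
$18 L{\left(o,1 \right)} \left(-32\right) = 18 \left(-576\right) \left(-32\right) = \left(-10368\right) \left(-32\right) = 331776$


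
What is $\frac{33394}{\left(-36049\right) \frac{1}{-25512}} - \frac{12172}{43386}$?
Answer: $\frac{313238689310}{13254423} \approx 23633.0$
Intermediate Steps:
$\frac{33394}{\left(-36049\right) \frac{1}{-25512}} - \frac{12172}{43386} = \frac{33394}{\left(-36049\right) \left(- \frac{1}{25512}\right)} - \frac{6086}{21693} = \frac{33394}{\frac{36049}{25512}} - \frac{6086}{21693} = 33394 \cdot \frac{25512}{36049} - \frac{6086}{21693} = \frac{14439792}{611} - \frac{6086}{21693} = \frac{313238689310}{13254423}$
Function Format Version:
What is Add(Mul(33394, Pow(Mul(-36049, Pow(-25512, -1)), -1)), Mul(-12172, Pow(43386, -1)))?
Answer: Rational(313238689310, 13254423) ≈ 23633.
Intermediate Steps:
Add(Mul(33394, Pow(Mul(-36049, Pow(-25512, -1)), -1)), Mul(-12172, Pow(43386, -1))) = Add(Mul(33394, Pow(Mul(-36049, Rational(-1, 25512)), -1)), Mul(-12172, Rational(1, 43386))) = Add(Mul(33394, Pow(Rational(36049, 25512), -1)), Rational(-6086, 21693)) = Add(Mul(33394, Rational(25512, 36049)), Rational(-6086, 21693)) = Add(Rational(14439792, 611), Rational(-6086, 21693)) = Rational(313238689310, 13254423)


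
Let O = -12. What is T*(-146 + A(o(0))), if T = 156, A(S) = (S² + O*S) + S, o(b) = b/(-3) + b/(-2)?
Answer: -22776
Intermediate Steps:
o(b) = -5*b/6 (o(b) = b*(-⅓) + b*(-½) = -b/3 - b/2 = -5*b/6)
A(S) = S² - 11*S (A(S) = (S² - 12*S) + S = S² - 11*S)
T*(-146 + A(o(0))) = 156*(-146 + (-⅚*0)*(-11 - ⅚*0)) = 156*(-146 + 0*(-11 + 0)) = 156*(-146 + 0*(-11)) = 156*(-146 + 0) = 156*(-146) = -22776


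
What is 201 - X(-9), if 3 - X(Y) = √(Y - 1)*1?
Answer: 198 + I*√10 ≈ 198.0 + 3.1623*I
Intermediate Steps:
X(Y) = 3 - √(-1 + Y) (X(Y) = 3 - √(Y - 1) = 3 - √(-1 + Y))
201 - X(-9) = 201 - (3 - √(-1 - 9)) = 201 - (3 - √(-10)) = 201 - (3 - I*√10) = 201 + (-3 + I*√10) = 198 + I*√10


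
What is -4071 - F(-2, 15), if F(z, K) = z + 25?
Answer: -4094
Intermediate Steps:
F(z, K) = 25 + z
-4071 - F(-2, 15) = -4071 - (25 - 2) = -4071 - 1*23 = -4071 - 23 = -4094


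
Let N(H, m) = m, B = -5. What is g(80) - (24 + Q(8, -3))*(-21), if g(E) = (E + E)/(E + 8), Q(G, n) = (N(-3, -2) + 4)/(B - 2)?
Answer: 5498/11 ≈ 499.82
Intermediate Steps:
Q(G, n) = -2/7 (Q(G, n) = (-2 + 4)/(-5 - 2) = 2/(-7) = 2*(-⅐) = -2/7)
g(E) = 2*E/(8 + E) (g(E) = (2*E)/(8 + E) = 2*E/(8 + E))
g(80) - (24 + Q(8, -3))*(-21) = 2*80/(8 + 80) - (24 - 2/7)*(-21) = 2*80/88 - 166*(-21)/7 = 2*80*(1/88) - 1*(-498) = 20/11 + 498 = 5498/11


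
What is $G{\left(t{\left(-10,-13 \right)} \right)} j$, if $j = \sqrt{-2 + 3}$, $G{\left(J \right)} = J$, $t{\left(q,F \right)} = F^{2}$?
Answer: $169$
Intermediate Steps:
$j = 1$ ($j = \sqrt{1} = 1$)
$G{\left(t{\left(-10,-13 \right)} \right)} j = \left(-13\right)^{2} \cdot 1 = 169 \cdot 1 = 169$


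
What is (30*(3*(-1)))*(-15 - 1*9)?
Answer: 2160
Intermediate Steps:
(30*(3*(-1)))*(-15 - 1*9) = (30*(-3))*(-15 - 9) = -90*(-24) = 2160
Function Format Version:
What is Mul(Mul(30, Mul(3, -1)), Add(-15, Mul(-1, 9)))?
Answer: 2160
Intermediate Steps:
Mul(Mul(30, Mul(3, -1)), Add(-15, Mul(-1, 9))) = Mul(Mul(30, -3), Add(-15, -9)) = Mul(-90, -24) = 2160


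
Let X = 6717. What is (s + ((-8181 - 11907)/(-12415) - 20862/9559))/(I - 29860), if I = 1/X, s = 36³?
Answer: -37190908064500974/23802596526280715 ≈ -1.5625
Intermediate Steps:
s = 46656
I = 1/6717 ≈ 0.00014888
(s + ((-8181 - 11907)/(-12415) - 20862/9559))/(I - 29860) = (46656 + ((-8181 - 11907)/(-12415) - 20862/9559))/(1/6717 - 29860) = (46656 + (-20088*(-1/12415) - 20862*1/9559))/(-200569619/6717) = (46656 + (20088/12415 - 20862/9559))*(-6717/200569619) = (46656 - 66980538/118674985)*(-6717/200569619) = (5536833119622/118674985)*(-6717/200569619) = -37190908064500974/23802596526280715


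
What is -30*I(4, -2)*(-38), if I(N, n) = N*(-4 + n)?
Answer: -27360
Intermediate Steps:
-30*I(4, -2)*(-38) = -120*(-4 - 2)*(-38) = -120*(-6)*(-38) = -30*(-24)*(-38) = 720*(-38) = -27360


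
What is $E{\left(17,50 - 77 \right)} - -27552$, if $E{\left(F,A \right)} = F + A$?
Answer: $27542$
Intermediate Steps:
$E{\left(F,A \right)} = A + F$
$E{\left(17,50 - 77 \right)} - -27552 = \left(\left(50 - 77\right) + 17\right) - -27552 = \left(-27 + 17\right) + 27552 = -10 + 27552 = 27542$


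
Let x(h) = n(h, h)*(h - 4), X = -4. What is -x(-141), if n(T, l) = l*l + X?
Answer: 2882165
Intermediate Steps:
n(T, l) = -4 + l² (n(T, l) = l*l - 4 = l² - 4 = -4 + l²)
x(h) = (-4 + h)*(-4 + h²) (x(h) = (-4 + h²)*(h - 4) = (-4 + h²)*(-4 + h) = (-4 + h)*(-4 + h²))
-x(-141) = -(-4 - 141)*(-4 + (-141)²) = -(-145)*(-4 + 19881) = -(-145)*19877 = -1*(-2882165) = 2882165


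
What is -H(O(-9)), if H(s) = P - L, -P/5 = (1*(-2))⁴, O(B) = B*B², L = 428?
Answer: 508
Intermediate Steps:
O(B) = B³
P = -80 (P = -5*(1*(-2))⁴ = -5*(-2)⁴ = -5*16 = -80)
H(s) = -508 (H(s) = -80 - 1*428 = -80 - 428 = -508)
-H(O(-9)) = -1*(-508) = 508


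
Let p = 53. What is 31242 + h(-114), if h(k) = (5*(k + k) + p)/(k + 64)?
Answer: 1563187/50 ≈ 31264.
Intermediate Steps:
h(k) = (53 + 10*k)/(64 + k) (h(k) = (5*(k + k) + 53)/(k + 64) = (5*(2*k) + 53)/(64 + k) = (10*k + 53)/(64 + k) = (53 + 10*k)/(64 + k))
31242 + h(-114) = 31242 + (53 + 10*(-114))/(64 - 114) = 31242 + (53 - 1140)/(-50) = 31242 - 1/50*(-1087) = 31242 + 1087/50 = 1563187/50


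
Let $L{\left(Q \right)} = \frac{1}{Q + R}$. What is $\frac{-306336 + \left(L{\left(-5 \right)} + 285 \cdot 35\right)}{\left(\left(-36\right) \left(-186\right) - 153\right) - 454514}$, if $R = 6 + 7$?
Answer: $\frac{2370887}{3583768} \approx 0.66156$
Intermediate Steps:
$R = 13$
$L{\left(Q \right)} = \frac{1}{13 + Q}$ ($L{\left(Q \right)} = \frac{1}{Q + 13} = \frac{1}{13 + Q}$)
$\frac{-306336 + \left(L{\left(-5 \right)} + 285 \cdot 35\right)}{\left(\left(-36\right) \left(-186\right) - 153\right) - 454514} = \frac{-306336 + \left(\frac{1}{13 - 5} + 285 \cdot 35\right)}{\left(\left(-36\right) \left(-186\right) - 153\right) - 454514} = \frac{-306336 + \left(\frac{1}{8} + 9975\right)}{\left(6696 - 153\right) - 454514} = \frac{-306336 + \left(\frac{1}{8} + 9975\right)}{6543 - 454514} = \frac{-306336 + \frac{79801}{8}}{-447971} = \left(- \frac{2370887}{8}\right) \left(- \frac{1}{447971}\right) = \frac{2370887}{3583768}$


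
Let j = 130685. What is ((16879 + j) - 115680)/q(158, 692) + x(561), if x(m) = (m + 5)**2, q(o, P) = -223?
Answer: 71407504/223 ≈ 3.2021e+5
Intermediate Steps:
x(m) = (5 + m)**2
((16879 + j) - 115680)/q(158, 692) + x(561) = ((16879 + 130685) - 115680)/(-223) + (5 + 561)**2 = (147564 - 115680)*(-1/223) + 566**2 = 31884*(-1/223) + 320356 = -31884/223 + 320356 = 71407504/223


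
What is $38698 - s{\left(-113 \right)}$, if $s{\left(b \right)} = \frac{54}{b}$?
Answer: $\frac{4372928}{113} \approx 38699.0$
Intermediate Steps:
$38698 - s{\left(-113 \right)} = 38698 - \frac{54}{-113} = 38698 - 54 \left(- \frac{1}{113}\right) = 38698 - - \frac{54}{113} = 38698 + \frac{54}{113} = \frac{4372928}{113}$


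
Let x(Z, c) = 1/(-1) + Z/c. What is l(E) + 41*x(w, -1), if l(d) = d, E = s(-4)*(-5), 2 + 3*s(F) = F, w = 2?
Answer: -113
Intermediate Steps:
s(F) = -⅔ + F/3
E = 10 (E = (-⅔ + (⅓)*(-4))*(-5) = (-⅔ - 4/3)*(-5) = -2*(-5) = 10)
x(Z, c) = -1 + Z/c (x(Z, c) = 1*(-1) + Z/c = -1 + Z/c)
l(E) + 41*x(w, -1) = 10 + 41*((2 - 1*(-1))/(-1)) = 10 + 41*(-(2 + 1)) = 10 + 41*(-1*3) = 10 + 41*(-3) = 10 - 123 = -113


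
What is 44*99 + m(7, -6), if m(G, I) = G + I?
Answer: 4357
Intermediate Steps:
44*99 + m(7, -6) = 44*99 + (7 - 6) = 4356 + 1 = 4357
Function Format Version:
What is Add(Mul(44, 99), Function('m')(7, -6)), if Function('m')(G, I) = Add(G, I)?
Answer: 4357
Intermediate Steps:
Add(Mul(44, 99), Function('m')(7, -6)) = Add(Mul(44, 99), Add(7, -6)) = Add(4356, 1) = 4357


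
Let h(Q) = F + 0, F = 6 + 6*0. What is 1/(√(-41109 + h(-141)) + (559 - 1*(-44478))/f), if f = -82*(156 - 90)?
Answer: -243740244/1205924679001 - 87869232*I*√4567/1205924679001 ≈ -0.00020212 - 0.0049242*I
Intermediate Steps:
F = 6 (F = 6 + 0 = 6)
f = -5412 (f = -82*66 = -5412)
h(Q) = 6 (h(Q) = 6 + 0 = 6)
1/(√(-41109 + h(-141)) + (559 - 1*(-44478))/f) = 1/(√(-41109 + 6) + (559 - 1*(-44478))/(-5412)) = 1/(√(-41103) + (559 + 44478)*(-1/5412)) = 1/(3*I*√4567 + 45037*(-1/5412)) = 1/(3*I*√4567 - 45037/5412) = 1/(-45037/5412 + 3*I*√4567)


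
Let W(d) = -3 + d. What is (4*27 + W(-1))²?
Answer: 10816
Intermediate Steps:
(4*27 + W(-1))² = (4*27 + (-3 - 1))² = (108 - 4)² = 104² = 10816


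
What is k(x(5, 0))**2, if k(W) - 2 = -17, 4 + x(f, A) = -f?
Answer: 225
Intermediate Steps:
x(f, A) = -4 - f
k(W) = -15 (k(W) = 2 - 17 = -15)
k(x(5, 0))**2 = (-15)**2 = 225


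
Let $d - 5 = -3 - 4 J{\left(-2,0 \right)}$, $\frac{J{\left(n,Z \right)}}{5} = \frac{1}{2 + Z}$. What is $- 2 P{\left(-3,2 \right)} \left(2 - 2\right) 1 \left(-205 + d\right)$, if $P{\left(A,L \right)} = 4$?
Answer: $0$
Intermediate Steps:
$J{\left(n,Z \right)} = \frac{5}{2 + Z}$
$d = -8$ ($d = 5 - \left(3 + 4 \frac{5}{2 + 0}\right) = 5 - \left(3 + 4 \cdot \frac{5}{2}\right) = 5 - \left(3 + 4 \cdot 5 \cdot \frac{1}{2}\right) = 5 - 13 = -8$)
$- 2 P{\left(-3,2 \right)} \left(2 - 2\right) 1 \left(-205 + d\right) = - 2 \cdot 4 \left(2 - 2\right) 1 \left(-205 - 8\right) = - 2 \cdot 4 \cdot 0 \cdot 1 \left(-213\right) = \left(-2\right) 0 \cdot 1 \left(-213\right) = 0 \cdot 1 \left(-213\right) = 0 \left(-213\right) = 0$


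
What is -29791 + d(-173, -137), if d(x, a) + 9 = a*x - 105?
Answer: -6204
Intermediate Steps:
d(x, a) = -114 + a*x (d(x, a) = -9 + (a*x - 105) = -9 + (-105 + a*x) = -114 + a*x)
-29791 + d(-173, -137) = -29791 + (-114 - 137*(-173)) = -29791 + (-114 + 23701) = -29791 + 23587 = -6204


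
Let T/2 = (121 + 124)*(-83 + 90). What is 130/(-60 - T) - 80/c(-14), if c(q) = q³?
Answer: -969/119707 ≈ -0.0080948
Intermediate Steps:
T = 3430 (T = 2*((121 + 124)*(-83 + 90)) = 2*(245*7) = 2*1715 = 3430)
130/(-60 - T) - 80/c(-14) = 130/(-60 - 1*3430) - 80/((-14)³) = 130/(-60 - 3430) - 80/(-2744) = 130/(-3490) - 80*(-1/2744) = 130*(-1/3490) + 10/343 = -13/349 + 10/343 = -969/119707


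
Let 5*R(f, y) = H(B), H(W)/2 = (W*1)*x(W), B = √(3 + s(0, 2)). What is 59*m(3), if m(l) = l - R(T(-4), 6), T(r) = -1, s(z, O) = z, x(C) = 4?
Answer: 177 - 472*√3/5 ≈ 13.494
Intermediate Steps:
B = √3 (B = √(3 + 0) = √3 ≈ 1.7320)
H(W) = 8*W (H(W) = 2*((W*1)*4) = 2*(W*4) = 2*(4*W) = 8*W)
R(f, y) = 8*√3/5 (R(f, y) = (8*√3)/5 = 8*√3/5)
m(l) = l - 8*√3/5
59*m(3) = 59*(3 - 8*√3/5) = 177 - 472*√3/5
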